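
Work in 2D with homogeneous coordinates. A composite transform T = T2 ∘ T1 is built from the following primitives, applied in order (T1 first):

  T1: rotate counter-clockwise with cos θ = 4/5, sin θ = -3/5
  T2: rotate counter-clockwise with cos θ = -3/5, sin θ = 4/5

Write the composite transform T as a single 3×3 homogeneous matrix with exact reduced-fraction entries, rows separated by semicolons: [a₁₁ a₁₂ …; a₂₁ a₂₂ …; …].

T = [0 -1 0; 1 0 0; 0 0 1]

T1 = [4/5 3/5 0; -3/5 4/5 0; 0 0 1]
T2·T1 = [0 -1 0; 1 0 0; 0 0 1]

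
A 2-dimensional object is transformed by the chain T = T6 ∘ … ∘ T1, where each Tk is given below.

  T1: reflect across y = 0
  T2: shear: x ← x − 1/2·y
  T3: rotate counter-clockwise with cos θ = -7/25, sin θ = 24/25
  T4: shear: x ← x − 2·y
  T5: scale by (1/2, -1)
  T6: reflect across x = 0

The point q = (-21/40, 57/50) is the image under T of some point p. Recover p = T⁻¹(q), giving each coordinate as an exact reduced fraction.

p = (0, -3/2)

T1 = [1 0 0; 0 -1 0; 0 0 1]
T2·T1 = [1 1/2 0; 0 -1 0; 0 0 1]
T3·…·T1 = [-7/25 41/50 0; 24/25 19/25 0; 0 0 1]
T4·…·T1 = [-11/5 -7/10 0; 24/25 19/25 0; 0 0 1]
T5·…·T1 = [-11/10 -7/20 0; -24/25 -19/25 0; 0 0 1]
T6·…·T1 = [11/10 7/20 0; -24/25 -19/25 0; 0 0 1]
det M = -1/2; M⁻¹ = [38/25 7/10 0; -48/25 -11/5 0; 0 0 1]
M⁻¹ · (-21/40, 57/50)ᵀ = (0, -3/2)ᵀ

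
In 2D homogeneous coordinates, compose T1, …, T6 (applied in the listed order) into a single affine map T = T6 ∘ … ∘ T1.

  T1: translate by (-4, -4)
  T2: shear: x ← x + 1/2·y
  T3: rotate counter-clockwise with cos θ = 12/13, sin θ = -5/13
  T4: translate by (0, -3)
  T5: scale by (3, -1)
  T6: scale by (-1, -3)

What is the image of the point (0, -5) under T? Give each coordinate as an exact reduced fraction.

T1 translate by (-4, -4): (0, -5) → (-4, -9)
T2 shear: x ← x + 1/2·y: (-4, -9) → (-17/2, -9)
T3 rotate counter-clockwise with cos θ = 12/13, sin θ = -5/13: (-17/2, -9) → (-147/13, -131/26)
T4 translate by (0, -3): (-147/13, -131/26) → (-147/13, -209/26)
T5 scale by (3, -1): (-147/13, -209/26) → (-441/13, 209/26)
T6 scale by (-1, -3): (-441/13, 209/26) → (441/13, -627/26)

T(p) = (441/13, -627/26)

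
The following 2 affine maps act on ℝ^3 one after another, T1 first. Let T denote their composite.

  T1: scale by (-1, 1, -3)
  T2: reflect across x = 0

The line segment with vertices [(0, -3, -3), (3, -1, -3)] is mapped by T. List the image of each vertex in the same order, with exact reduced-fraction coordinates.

T1 scale by (-1, 1, -3): (0, -3, -3) → (0, -3, 9); (3, -1, -3) → (-3, -1, 9)
T2 reflect across x = 0: (0, -3, 9) → (0, -3, 9); (-3, -1, 9) → (3, -1, 9)

image vertices: (0, -3, 9), (3, -1, 9)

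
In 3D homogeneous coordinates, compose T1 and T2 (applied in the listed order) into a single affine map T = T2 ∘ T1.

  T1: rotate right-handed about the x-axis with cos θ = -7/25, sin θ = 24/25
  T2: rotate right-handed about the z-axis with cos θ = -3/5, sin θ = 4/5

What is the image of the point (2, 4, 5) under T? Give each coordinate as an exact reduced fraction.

T1 rotate right-handed about the x-axis with cos θ = -7/25, sin θ = 24/25: (2, 4, 5) → (2, -148/25, 61/25)
T2 rotate right-handed about the z-axis with cos θ = -3/5, sin θ = 4/5: (2, -148/25, 61/25) → (442/125, 644/125, 61/25)

T(p) = (442/125, 644/125, 61/25)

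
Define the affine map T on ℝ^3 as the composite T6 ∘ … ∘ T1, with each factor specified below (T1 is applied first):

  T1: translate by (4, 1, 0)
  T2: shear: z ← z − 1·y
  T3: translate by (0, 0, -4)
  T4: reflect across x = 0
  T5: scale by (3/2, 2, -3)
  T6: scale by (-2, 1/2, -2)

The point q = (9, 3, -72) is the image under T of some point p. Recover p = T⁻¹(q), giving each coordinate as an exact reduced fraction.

p = (-1, 2, -5)

T1 = [1 0 0 4; 0 1 0 1; 0 0 1 0; 0 0 0 1]
T2·T1 = [1 0 0 4; 0 1 0 1; 0 -1 1 -1; 0 0 0 1]
T3·…·T1 = [1 0 0 4; 0 1 0 1; 0 -1 1 -5; 0 0 0 1]
T4·…·T1 = [-1 0 0 -4; 0 1 0 1; 0 -1 1 -5; 0 0 0 1]
T5·…·T1 = [-3/2 0 0 -6; 0 2 0 2; 0 3 -3 15; 0 0 0 1]
T6·…·T1 = [3 0 0 12; 0 1 0 1; 0 -6 6 -30; 0 0 0 1]
det M = 18; M⁻¹ = [1/3 0 0 -4; 0 1 0 -1; 0 1 1/6 4; 0 0 0 1]
M⁻¹ · (9, 3, -72)ᵀ = (-1, 2, -5)ᵀ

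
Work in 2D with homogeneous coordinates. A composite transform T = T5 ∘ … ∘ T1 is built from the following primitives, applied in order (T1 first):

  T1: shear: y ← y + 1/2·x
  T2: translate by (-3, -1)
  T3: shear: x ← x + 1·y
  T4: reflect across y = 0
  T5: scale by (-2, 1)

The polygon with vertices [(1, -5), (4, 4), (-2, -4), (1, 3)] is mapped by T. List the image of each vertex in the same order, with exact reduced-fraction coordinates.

T1 shear: y ← y + 1/2·x: (1, -5) → (1, -9/2); (4, 4) → (4, 6); (-2, -4) → (-2, -5); (1, 3) → (1, 7/2)
T2 translate by (-3, -1): (1, -9/2) → (-2, -11/2); (4, 6) → (1, 5); (-2, -5) → (-5, -6); (1, 7/2) → (-2, 5/2)
T3 shear: x ← x + 1·y: (-2, -11/2) → (-15/2, -11/2); (1, 5) → (6, 5); (-5, -6) → (-11, -6); (-2, 5/2) → (1/2, 5/2)
T4 reflect across y = 0: (-15/2, -11/2) → (-15/2, 11/2); (6, 5) → (6, -5); (-11, -6) → (-11, 6); (1/2, 5/2) → (1/2, -5/2)
T5 scale by (-2, 1): (-15/2, 11/2) → (15, 11/2); (6, -5) → (-12, -5); (-11, 6) → (22, 6); (1/2, -5/2) → (-1, -5/2)

image vertices: (15, 11/2), (-12, -5), (22, 6), (-1, -5/2)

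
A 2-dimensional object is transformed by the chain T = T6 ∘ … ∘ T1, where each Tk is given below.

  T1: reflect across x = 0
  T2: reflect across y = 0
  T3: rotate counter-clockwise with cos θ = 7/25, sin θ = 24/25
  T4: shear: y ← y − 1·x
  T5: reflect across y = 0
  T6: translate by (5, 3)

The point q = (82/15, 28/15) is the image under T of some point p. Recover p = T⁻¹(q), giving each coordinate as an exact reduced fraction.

T1 = [-1 0 0; 0 1 0; 0 0 1]
T2·T1 = [-1 0 0; 0 -1 0; 0 0 1]
T3·…·T1 = [-7/25 24/25 0; -24/25 -7/25 0; 0 0 1]
T4·…·T1 = [-7/25 24/25 0; -17/25 -31/25 0; 0 0 1]
T5·…·T1 = [-7/25 24/25 0; 17/25 31/25 0; 0 0 1]
T6·…·T1 = [-7/25 24/25 5; 17/25 31/25 3; 0 0 1]
det M = -1; M⁻¹ = [-31/25 24/25 83/25; 17/25 7/25 -106/25; 0 0 1]
M⁻¹ · (82/15, 28/15)ᵀ = (-5/3, 0)ᵀ

p = (-5/3, 0)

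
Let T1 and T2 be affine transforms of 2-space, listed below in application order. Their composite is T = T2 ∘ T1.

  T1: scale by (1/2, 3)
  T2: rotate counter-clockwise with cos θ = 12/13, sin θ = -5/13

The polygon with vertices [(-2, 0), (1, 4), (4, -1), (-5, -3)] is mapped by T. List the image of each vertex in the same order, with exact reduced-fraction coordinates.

image vertices: (-12/13, 5/13), (66/13, 283/26), (9/13, -46/13), (-75/13, -191/26)

T1 scale by (1/2, 3): (-2, 0) → (-1, 0); (1, 4) → (1/2, 12); (4, -1) → (2, -3); (-5, -3) → (-5/2, -9)
T2 rotate counter-clockwise with cos θ = 12/13, sin θ = -5/13: (-1, 0) → (-12/13, 5/13); (1/2, 12) → (66/13, 283/26); (2, -3) → (9/13, -46/13); (-5/2, -9) → (-75/13, -191/26)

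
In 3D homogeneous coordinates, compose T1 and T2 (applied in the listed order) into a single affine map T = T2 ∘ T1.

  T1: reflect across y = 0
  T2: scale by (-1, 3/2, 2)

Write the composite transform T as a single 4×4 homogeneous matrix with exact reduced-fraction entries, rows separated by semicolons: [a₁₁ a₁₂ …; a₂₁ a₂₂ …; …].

T = [-1 0 0 0; 0 -3/2 0 0; 0 0 2 0; 0 0 0 1]

T1 = [1 0 0 0; 0 -1 0 0; 0 0 1 0; 0 0 0 1]
T2·T1 = [-1 0 0 0; 0 -3/2 0 0; 0 0 2 0; 0 0 0 1]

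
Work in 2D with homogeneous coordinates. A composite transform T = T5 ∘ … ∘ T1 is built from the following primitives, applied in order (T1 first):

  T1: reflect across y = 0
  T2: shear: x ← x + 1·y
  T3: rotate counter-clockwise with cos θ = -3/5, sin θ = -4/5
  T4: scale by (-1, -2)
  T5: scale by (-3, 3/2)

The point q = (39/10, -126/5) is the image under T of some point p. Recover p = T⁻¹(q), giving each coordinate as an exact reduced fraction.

T1 = [1 0 0; 0 -1 0; 0 0 1]
T2·T1 = [1 -1 0; 0 -1 0; 0 0 1]
T3·…·T1 = [-3/5 -1/5 0; -4/5 7/5 0; 0 0 1]
T4·…·T1 = [3/5 1/5 0; 8/5 -14/5 0; 0 0 1]
T5·…·T1 = [-9/5 -3/5 0; 12/5 -21/5 0; 0 0 1]
det M = 9; M⁻¹ = [-7/15 1/15 0; -4/15 -1/5 0; 0 0 1]
M⁻¹ · (39/10, -126/5)ᵀ = (-7/2, 4)ᵀ

p = (-7/2, 4)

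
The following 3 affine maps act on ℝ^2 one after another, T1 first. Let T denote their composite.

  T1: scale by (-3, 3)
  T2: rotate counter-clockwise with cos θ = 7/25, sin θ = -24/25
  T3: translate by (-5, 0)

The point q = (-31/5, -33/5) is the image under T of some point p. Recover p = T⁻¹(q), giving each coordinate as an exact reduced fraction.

p = (-2, -1)

T1 = [-3 0 0; 0 3 0; 0 0 1]
T2·T1 = [-21/25 72/25 0; 72/25 21/25 0; 0 0 1]
T3·…·T1 = [-21/25 72/25 -5; 72/25 21/25 0; 0 0 1]
det M = -9; M⁻¹ = [-7/75 8/25 -7/15; 8/25 7/75 8/5; 0 0 1]
M⁻¹ · (-31/5, -33/5)ᵀ = (-2, -1)ᵀ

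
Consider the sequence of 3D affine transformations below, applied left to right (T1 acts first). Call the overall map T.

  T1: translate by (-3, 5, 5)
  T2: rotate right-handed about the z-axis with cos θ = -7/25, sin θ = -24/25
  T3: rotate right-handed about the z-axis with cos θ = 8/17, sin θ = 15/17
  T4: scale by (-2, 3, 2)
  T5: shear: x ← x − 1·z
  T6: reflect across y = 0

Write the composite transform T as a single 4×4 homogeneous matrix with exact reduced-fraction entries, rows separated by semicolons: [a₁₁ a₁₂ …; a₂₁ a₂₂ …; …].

T = [-608/425 -594/425 -2 -5396/425; 891/425 -912/425 0 -7233/425; 0 0 2 10; 0 0 0 1]

T1 = [1 0 0 -3; 0 1 0 5; 0 0 1 5; 0 0 0 1]
T2·T1 = [-7/25 24/25 0 141/25; -24/25 -7/25 0 37/25; 0 0 1 5; 0 0 0 1]
T3·…·T1 = [304/425 297/425 0 573/425; -297/425 304/425 0 2411/425; 0 0 1 5; 0 0 0 1]
T4·…·T1 = [-608/425 -594/425 0 -1146/425; -891/425 912/425 0 7233/425; 0 0 2 10; 0 0 0 1]
T5·…·T1 = [-608/425 -594/425 -2 -5396/425; -891/425 912/425 0 7233/425; 0 0 2 10; 0 0 0 1]
T6·…·T1 = [-608/425 -594/425 -2 -5396/425; 891/425 -912/425 0 -7233/425; 0 0 2 10; 0 0 0 1]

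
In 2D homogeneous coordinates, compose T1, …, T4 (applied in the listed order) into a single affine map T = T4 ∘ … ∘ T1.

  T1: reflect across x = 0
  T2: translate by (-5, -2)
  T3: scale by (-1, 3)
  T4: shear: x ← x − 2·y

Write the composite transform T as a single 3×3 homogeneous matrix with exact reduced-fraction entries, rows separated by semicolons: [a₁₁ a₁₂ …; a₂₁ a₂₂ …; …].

T1 = [-1 0 0; 0 1 0; 0 0 1]
T2·T1 = [-1 0 -5; 0 1 -2; 0 0 1]
T3·…·T1 = [1 0 5; 0 3 -6; 0 0 1]
T4·…·T1 = [1 -6 17; 0 3 -6; 0 0 1]

T = [1 -6 17; 0 3 -6; 0 0 1]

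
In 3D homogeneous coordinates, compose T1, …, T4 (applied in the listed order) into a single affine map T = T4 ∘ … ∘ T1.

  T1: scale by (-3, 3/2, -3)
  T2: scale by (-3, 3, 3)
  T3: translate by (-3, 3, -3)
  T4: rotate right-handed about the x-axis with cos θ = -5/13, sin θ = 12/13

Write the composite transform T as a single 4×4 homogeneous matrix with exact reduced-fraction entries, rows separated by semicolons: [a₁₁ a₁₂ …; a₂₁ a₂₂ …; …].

T = [9 0 0 -3; 0 -45/26 108/13 21/13; 0 54/13 45/13 51/13; 0 0 0 1]

T1 = [-3 0 0 0; 0 3/2 0 0; 0 0 -3 0; 0 0 0 1]
T2·T1 = [9 0 0 0; 0 9/2 0 0; 0 0 -9 0; 0 0 0 1]
T3·…·T1 = [9 0 0 -3; 0 9/2 0 3; 0 0 -9 -3; 0 0 0 1]
T4·…·T1 = [9 0 0 -3; 0 -45/26 108/13 21/13; 0 54/13 45/13 51/13; 0 0 0 1]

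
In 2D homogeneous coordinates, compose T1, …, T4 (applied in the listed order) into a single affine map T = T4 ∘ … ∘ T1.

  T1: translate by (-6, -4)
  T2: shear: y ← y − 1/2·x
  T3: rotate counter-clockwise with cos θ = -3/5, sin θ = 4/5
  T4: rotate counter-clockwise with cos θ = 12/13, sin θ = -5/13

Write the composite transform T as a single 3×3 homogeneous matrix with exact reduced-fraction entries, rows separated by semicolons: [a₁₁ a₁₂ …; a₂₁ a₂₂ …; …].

T = [31/130 -63/65 159/65; 71/65 -16/65 -362/65; 0 0 1]

T1 = [1 0 -6; 0 1 -4; 0 0 1]
T2·T1 = [1 0 -6; -1/2 1 -1; 0 0 1]
T3·…·T1 = [-1/5 -4/5 22/5; 11/10 -3/5 -21/5; 0 0 1]
T4·…·T1 = [31/130 -63/65 159/65; 71/65 -16/65 -362/65; 0 0 1]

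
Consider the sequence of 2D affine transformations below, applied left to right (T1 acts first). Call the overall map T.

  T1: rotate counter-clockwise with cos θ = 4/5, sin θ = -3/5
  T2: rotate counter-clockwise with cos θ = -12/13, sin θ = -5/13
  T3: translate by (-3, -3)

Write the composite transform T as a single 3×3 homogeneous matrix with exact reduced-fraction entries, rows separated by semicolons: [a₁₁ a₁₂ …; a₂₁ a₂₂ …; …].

T1 = [4/5 3/5 0; -3/5 4/5 0; 0 0 1]
T2·T1 = [-63/65 -16/65 0; 16/65 -63/65 0; 0 0 1]
T3·…·T1 = [-63/65 -16/65 -3; 16/65 -63/65 -3; 0 0 1]

T = [-63/65 -16/65 -3; 16/65 -63/65 -3; 0 0 1]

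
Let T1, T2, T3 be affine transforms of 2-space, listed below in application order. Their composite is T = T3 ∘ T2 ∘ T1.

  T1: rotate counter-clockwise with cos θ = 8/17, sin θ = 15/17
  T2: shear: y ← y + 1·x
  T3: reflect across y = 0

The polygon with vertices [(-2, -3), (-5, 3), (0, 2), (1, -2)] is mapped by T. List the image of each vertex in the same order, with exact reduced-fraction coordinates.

T1 rotate counter-clockwise with cos θ = 8/17, sin θ = 15/17: (-2, -3) → (29/17, -54/17); (-5, 3) → (-5, -3); (0, 2) → (-30/17, 16/17); (1, -2) → (38/17, -1/17)
T2 shear: y ← y + 1·x: (29/17, -54/17) → (29/17, -25/17); (-5, -3) → (-5, -8); (-30/17, 16/17) → (-30/17, -14/17); (38/17, -1/17) → (38/17, 37/17)
T3 reflect across y = 0: (29/17, -25/17) → (29/17, 25/17); (-5, -8) → (-5, 8); (-30/17, -14/17) → (-30/17, 14/17); (38/17, 37/17) → (38/17, -37/17)

image vertices: (29/17, 25/17), (-5, 8), (-30/17, 14/17), (38/17, -37/17)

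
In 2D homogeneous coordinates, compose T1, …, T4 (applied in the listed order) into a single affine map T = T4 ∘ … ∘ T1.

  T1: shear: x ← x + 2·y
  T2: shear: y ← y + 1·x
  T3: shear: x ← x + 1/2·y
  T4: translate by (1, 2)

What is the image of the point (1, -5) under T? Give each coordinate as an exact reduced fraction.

T(p) = (-15, -12)

T1 shear: x ← x + 2·y: (1, -5) → (-9, -5)
T2 shear: y ← y + 1·x: (-9, -5) → (-9, -14)
T3 shear: x ← x + 1/2·y: (-9, -14) → (-16, -14)
T4 translate by (1, 2): (-16, -14) → (-15, -12)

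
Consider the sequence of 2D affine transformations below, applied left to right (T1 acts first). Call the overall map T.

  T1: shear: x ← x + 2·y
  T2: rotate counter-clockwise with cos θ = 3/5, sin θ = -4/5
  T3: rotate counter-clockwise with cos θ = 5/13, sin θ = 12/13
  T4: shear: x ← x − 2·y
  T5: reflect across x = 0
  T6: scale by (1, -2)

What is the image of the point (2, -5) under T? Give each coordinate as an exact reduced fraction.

T1 shear: x ← x + 2·y: (2, -5) → (-8, -5)
T2 rotate counter-clockwise with cos θ = 3/5, sin θ = -4/5: (-8, -5) → (-44/5, 17/5)
T3 rotate counter-clockwise with cos θ = 5/13, sin θ = 12/13: (-44/5, 17/5) → (-424/65, -443/65)
T4 shear: x ← x − 2·y: (-424/65, -443/65) → (462/65, -443/65)
T5 reflect across x = 0: (462/65, -443/65) → (-462/65, -443/65)
T6 scale by (1, -2): (-462/65, -443/65) → (-462/65, 886/65)

T(p) = (-462/65, 886/65)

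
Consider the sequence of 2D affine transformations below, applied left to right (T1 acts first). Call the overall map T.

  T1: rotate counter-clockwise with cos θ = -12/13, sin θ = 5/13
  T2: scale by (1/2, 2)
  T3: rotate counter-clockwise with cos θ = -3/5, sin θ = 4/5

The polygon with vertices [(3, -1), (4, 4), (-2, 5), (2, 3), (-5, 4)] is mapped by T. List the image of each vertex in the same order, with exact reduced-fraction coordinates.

image vertices: (-339/130, -224/65), (326/65, 32/65), (1123/130, 418/65), (41/10, 6/5), (524/65, 518/65)

T1 rotate counter-clockwise with cos θ = -12/13, sin θ = 5/13: (3, -1) → (-31/13, 27/13); (4, 4) → (-68/13, -28/13); (-2, 5) → (-1/13, -70/13); (2, 3) → (-3, -2); (-5, 4) → (40/13, -73/13)
T2 scale by (1/2, 2): (-31/13, 27/13) → (-31/26, 54/13); (-68/13, -28/13) → (-34/13, -56/13); (-1/13, -70/13) → (-1/26, -140/13); (-3, -2) → (-3/2, -4); (40/13, -73/13) → (20/13, -146/13)
T3 rotate counter-clockwise with cos θ = -3/5, sin θ = 4/5: (-31/26, 54/13) → (-339/130, -224/65); (-34/13, -56/13) → (326/65, 32/65); (-1/26, -140/13) → (1123/130, 418/65); (-3/2, -4) → (41/10, 6/5); (20/13, -146/13) → (524/65, 518/65)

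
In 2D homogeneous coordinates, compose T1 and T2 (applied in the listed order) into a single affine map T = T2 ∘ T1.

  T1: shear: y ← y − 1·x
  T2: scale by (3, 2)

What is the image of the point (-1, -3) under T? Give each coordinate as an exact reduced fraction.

T(p) = (-3, -4)

T1 shear: y ← y − 1·x: (-1, -3) → (-1, -2)
T2 scale by (3, 2): (-1, -2) → (-3, -4)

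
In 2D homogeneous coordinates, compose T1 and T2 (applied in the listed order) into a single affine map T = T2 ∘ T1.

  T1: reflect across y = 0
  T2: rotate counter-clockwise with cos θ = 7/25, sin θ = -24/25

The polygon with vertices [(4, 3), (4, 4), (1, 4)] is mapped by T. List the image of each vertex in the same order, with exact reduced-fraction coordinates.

T1 reflect across y = 0: (4, 3) → (4, -3); (4, 4) → (4, -4); (1, 4) → (1, -4)
T2 rotate counter-clockwise with cos θ = 7/25, sin θ = -24/25: (4, -3) → (-44/25, -117/25); (4, -4) → (-68/25, -124/25); (1, -4) → (-89/25, -52/25)

image vertices: (-44/25, -117/25), (-68/25, -124/25), (-89/25, -52/25)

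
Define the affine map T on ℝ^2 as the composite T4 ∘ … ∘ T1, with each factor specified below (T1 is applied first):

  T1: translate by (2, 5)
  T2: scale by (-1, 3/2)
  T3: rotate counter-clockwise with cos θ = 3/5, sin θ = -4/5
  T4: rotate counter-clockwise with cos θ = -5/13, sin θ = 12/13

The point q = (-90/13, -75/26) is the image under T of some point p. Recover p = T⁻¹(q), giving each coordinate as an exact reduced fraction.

T1 = [1 0 2; 0 1 5; 0 0 1]
T2·T1 = [-1 0 -2; 0 3/2 15/2; 0 0 1]
T3·…·T1 = [-3/5 6/5 24/5; 4/5 9/10 61/10; 0 0 1]
T4·…·T1 = [-33/65 -84/65 -486/65; -56/65 99/130 271/130; 0 0 1]
det M = -3/2; M⁻¹ = [-33/65 -56/65 -2; -112/195 22/65 -5; 0 0 1]
M⁻¹ · (-90/13, -75/26)ᵀ = (4, -2)ᵀ

p = (4, -2)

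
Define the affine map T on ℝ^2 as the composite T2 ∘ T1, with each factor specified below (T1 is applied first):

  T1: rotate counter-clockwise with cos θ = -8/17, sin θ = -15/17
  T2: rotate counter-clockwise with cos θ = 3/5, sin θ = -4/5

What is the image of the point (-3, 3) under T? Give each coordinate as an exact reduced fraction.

T1 rotate counter-clockwise with cos θ = -8/17, sin θ = -15/17: (-3, 3) → (69/17, 21/17)
T2 rotate counter-clockwise with cos θ = 3/5, sin θ = -4/5: (69/17, 21/17) → (291/85, -213/85)

T(p) = (291/85, -213/85)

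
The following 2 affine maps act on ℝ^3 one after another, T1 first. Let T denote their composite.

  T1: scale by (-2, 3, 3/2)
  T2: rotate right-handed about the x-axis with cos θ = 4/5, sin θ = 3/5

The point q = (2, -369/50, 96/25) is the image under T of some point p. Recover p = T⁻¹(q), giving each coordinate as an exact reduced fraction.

p = (-1, -6/5, 5)

T1 = [-2 0 0 0; 0 3 0 0; 0 0 3/2 0; 0 0 0 1]
T2·T1 = [-2 0 0 0; 0 12/5 -9/10 0; 0 9/5 6/5 0; 0 0 0 1]
det M = -9; M⁻¹ = [-1/2 0 0 0; 0 4/15 1/5 0; 0 -2/5 8/15 0; 0 0 0 1]
M⁻¹ · (2, -369/50, 96/25)ᵀ = (-1, -6/5, 5)ᵀ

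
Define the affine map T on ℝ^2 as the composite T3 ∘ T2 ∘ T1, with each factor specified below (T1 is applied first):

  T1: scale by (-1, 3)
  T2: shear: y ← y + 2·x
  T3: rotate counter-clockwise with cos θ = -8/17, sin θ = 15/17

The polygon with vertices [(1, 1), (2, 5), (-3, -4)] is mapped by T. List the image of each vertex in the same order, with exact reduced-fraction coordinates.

T1 scale by (-1, 3): (1, 1) → (-1, 3); (2, 5) → (-2, 15); (-3, -4) → (3, -12)
T2 shear: y ← y + 2·x: (-1, 3) → (-1, 1); (-2, 15) → (-2, 11); (3, -12) → (3, -6)
T3 rotate counter-clockwise with cos θ = -8/17, sin θ = 15/17: (-1, 1) → (-7/17, -23/17); (-2, 11) → (-149/17, -118/17); (3, -6) → (66/17, 93/17)

image vertices: (-7/17, -23/17), (-149/17, -118/17), (66/17, 93/17)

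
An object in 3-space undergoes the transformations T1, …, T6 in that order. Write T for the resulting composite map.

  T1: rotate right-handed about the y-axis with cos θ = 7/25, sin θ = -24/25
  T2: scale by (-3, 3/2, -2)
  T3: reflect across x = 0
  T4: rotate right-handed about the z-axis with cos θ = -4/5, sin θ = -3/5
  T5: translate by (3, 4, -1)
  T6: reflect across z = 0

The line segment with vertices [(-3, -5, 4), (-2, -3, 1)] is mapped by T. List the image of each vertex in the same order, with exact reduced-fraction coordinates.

T1 rotate right-handed about the y-axis with cos θ = 7/25, sin θ = -24/25: (-3, -5, 4) → (-117/25, -5, -44/25); (-2, -3, 1) → (-38/25, -3, -41/25)
T2 scale by (-3, 3/2, -2): (-117/25, -5, -44/25) → (351/25, -15/2, 88/25); (-38/25, -3, -41/25) → (114/25, -9/2, 82/25)
T3 reflect across x = 0: (351/25, -15/2, 88/25) → (-351/25, -15/2, 88/25); (114/25, -9/2, 82/25) → (-114/25, -9/2, 82/25)
T4 rotate right-handed about the z-axis with cos θ = -4/5, sin θ = -3/5: (-351/25, -15/2, 88/25) → (1683/250, 1803/125, 88/25); (-114/25, -9/2, 82/25) → (237/250, 792/125, 82/25)
T5 translate by (3, 4, -1): (1683/250, 1803/125, 88/25) → (2433/250, 2303/125, 63/25); (237/250, 792/125, 82/25) → (987/250, 1292/125, 57/25)
T6 reflect across z = 0: (2433/250, 2303/125, 63/25) → (2433/250, 2303/125, -63/25); (987/250, 1292/125, 57/25) → (987/250, 1292/125, -57/25)

image vertices: (2433/250, 2303/125, -63/25), (987/250, 1292/125, -57/25)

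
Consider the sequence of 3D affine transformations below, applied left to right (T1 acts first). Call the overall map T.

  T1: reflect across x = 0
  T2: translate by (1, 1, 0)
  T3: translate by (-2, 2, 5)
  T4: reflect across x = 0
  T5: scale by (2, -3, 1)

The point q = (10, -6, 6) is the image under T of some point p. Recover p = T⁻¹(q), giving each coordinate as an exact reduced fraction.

p = (4, -1, 1)

T1 = [-1 0 0 0; 0 1 0 0; 0 0 1 0; 0 0 0 1]
T2·T1 = [-1 0 0 1; 0 1 0 1; 0 0 1 0; 0 0 0 1]
T3·…·T1 = [-1 0 0 -1; 0 1 0 3; 0 0 1 5; 0 0 0 1]
T4·…·T1 = [1 0 0 1; 0 1 0 3; 0 0 1 5; 0 0 0 1]
T5·…·T1 = [2 0 0 2; 0 -3 0 -9; 0 0 1 5; 0 0 0 1]
det M = -6; M⁻¹ = [1/2 0 0 -1; 0 -1/3 0 -3; 0 0 1 -5; 0 0 0 1]
M⁻¹ · (10, -6, 6)ᵀ = (4, -1, 1)ᵀ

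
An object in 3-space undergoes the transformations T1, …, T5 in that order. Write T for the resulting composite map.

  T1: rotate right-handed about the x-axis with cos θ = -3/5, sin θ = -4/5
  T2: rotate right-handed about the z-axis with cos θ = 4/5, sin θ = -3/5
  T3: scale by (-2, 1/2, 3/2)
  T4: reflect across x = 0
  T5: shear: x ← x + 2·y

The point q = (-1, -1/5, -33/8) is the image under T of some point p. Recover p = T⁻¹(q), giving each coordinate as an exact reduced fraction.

T1 = [1 0 0 0; 0 -3/5 4/5 0; 0 -4/5 -3/5 0; 0 0 0 1]
T2·T1 = [4/5 -9/25 12/25 0; -3/5 -12/25 16/25 0; 0 -4/5 -3/5 0; 0 0 0 1]
T3·…·T1 = [-8/5 18/25 -24/25 0; -3/10 -6/25 8/25 0; 0 -6/5 -9/10 0; 0 0 0 1]
T4·…·T1 = [8/5 -18/25 24/25 0; -3/10 -6/25 8/25 0; 0 -6/5 -9/10 0; 0 0 0 1]
T5·…·T1 = [1 -6/5 8/5 0; -3/10 -6/25 8/25 0; 0 -6/5 -9/10 0; 0 0 0 1]
det M = 3/2; M⁻¹ = [2/5 -2 0 0; -9/50 -3/5 -8/15 0; 6/25 4/5 -2/5 0; 0 0 0 1]
M⁻¹ · (-1, -1/5, -33/8)ᵀ = (0, 5/2, 5/4)ᵀ

p = (0, 5/2, 5/4)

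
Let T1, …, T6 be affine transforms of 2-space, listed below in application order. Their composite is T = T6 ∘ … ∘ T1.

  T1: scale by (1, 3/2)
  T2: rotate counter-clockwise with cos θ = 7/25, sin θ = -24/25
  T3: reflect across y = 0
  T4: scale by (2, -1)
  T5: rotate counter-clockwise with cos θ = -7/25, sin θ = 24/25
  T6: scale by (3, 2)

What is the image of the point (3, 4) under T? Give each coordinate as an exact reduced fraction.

T1 scale by (1, 3/2): (3, 4) → (3, 6)
T2 rotate counter-clockwise with cos θ = 7/25, sin θ = -24/25: (3, 6) → (33/5, -6/5)
T3 reflect across y = 0: (33/5, -6/5) → (33/5, 6/5)
T4 scale by (2, -1): (33/5, 6/5) → (66/5, -6/5)
T5 rotate counter-clockwise with cos θ = -7/25, sin θ = 24/25: (66/5, -6/5) → (-318/125, 1626/125)
T6 scale by (3, 2): (-318/125, 1626/125) → (-954/125, 3252/125)

T(p) = (-954/125, 3252/125)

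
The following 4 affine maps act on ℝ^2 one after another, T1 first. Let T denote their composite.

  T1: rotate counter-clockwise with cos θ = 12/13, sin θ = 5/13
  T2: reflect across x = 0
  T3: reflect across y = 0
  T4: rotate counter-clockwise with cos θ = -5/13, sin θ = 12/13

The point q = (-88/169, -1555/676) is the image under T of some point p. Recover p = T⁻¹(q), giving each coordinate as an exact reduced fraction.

T1 = [12/13 -5/13 0; 5/13 12/13 0; 0 0 1]
T2·T1 = [-12/13 5/13 0; 5/13 12/13 0; 0 0 1]
T3·…·T1 = [-12/13 5/13 0; -5/13 -12/13 0; 0 0 1]
T4·…·T1 = [120/169 119/169 0; -119/169 120/169 0; 0 0 1]
det M = 1; M⁻¹ = [120/169 -119/169 0; 119/169 120/169 0; 0 0 1]
M⁻¹ · (-88/169, -1555/676)ᵀ = (5/4, -2)ᵀ

p = (5/4, -2)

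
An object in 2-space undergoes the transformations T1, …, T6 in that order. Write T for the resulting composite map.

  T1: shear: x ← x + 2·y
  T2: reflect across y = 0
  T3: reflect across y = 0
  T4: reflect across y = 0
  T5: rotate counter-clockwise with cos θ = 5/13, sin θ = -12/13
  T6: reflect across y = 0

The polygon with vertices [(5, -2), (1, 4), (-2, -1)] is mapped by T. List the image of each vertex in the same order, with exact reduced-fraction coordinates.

T1 shear: x ← x + 2·y: (5, -2) → (1, -2); (1, 4) → (9, 4); (-2, -1) → (-4, -1)
T2 reflect across y = 0: (1, -2) → (1, 2); (9, 4) → (9, -4); (-4, -1) → (-4, 1)
T3 reflect across y = 0: (1, 2) → (1, -2); (9, -4) → (9, 4); (-4, 1) → (-4, -1)
T4 reflect across y = 0: (1, -2) → (1, 2); (9, 4) → (9, -4); (-4, -1) → (-4, 1)
T5 rotate counter-clockwise with cos θ = 5/13, sin θ = -12/13: (1, 2) → (29/13, -2/13); (9, -4) → (-3/13, -128/13); (-4, 1) → (-8/13, 53/13)
T6 reflect across y = 0: (29/13, -2/13) → (29/13, 2/13); (-3/13, -128/13) → (-3/13, 128/13); (-8/13, 53/13) → (-8/13, -53/13)

image vertices: (29/13, 2/13), (-3/13, 128/13), (-8/13, -53/13)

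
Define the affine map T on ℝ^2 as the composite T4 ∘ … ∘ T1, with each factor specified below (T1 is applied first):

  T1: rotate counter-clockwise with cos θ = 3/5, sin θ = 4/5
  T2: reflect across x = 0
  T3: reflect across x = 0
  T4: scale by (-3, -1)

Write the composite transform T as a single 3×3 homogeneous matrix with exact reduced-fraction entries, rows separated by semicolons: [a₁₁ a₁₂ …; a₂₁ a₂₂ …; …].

T1 = [3/5 -4/5 0; 4/5 3/5 0; 0 0 1]
T2·T1 = [-3/5 4/5 0; 4/5 3/5 0; 0 0 1]
T3·…·T1 = [3/5 -4/5 0; 4/5 3/5 0; 0 0 1]
T4·…·T1 = [-9/5 12/5 0; -4/5 -3/5 0; 0 0 1]

T = [-9/5 12/5 0; -4/5 -3/5 0; 0 0 1]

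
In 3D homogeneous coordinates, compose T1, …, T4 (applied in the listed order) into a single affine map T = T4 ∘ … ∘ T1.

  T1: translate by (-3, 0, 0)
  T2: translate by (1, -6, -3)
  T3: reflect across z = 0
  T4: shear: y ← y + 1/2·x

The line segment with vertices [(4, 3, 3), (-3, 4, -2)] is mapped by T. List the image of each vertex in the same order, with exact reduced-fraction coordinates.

image vertices: (2, -2, 0), (-5, -9/2, 5)

T1 translate by (-3, 0, 0): (4, 3, 3) → (1, 3, 3); (-3, 4, -2) → (-6, 4, -2)
T2 translate by (1, -6, -3): (1, 3, 3) → (2, -3, 0); (-6, 4, -2) → (-5, -2, -5)
T3 reflect across z = 0: (2, -3, 0) → (2, -3, 0); (-5, -2, -5) → (-5, -2, 5)
T4 shear: y ← y + 1/2·x: (2, -3, 0) → (2, -2, 0); (-5, -2, 5) → (-5, -9/2, 5)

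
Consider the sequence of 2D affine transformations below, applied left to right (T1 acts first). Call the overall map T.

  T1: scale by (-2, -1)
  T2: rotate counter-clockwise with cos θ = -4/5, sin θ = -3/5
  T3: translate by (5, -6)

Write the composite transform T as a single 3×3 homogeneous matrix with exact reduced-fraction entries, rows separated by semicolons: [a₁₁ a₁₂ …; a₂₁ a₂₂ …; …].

T1 = [-2 0 0; 0 -1 0; 0 0 1]
T2·T1 = [8/5 -3/5 0; 6/5 4/5 0; 0 0 1]
T3·…·T1 = [8/5 -3/5 5; 6/5 4/5 -6; 0 0 1]

T = [8/5 -3/5 5; 6/5 4/5 -6; 0 0 1]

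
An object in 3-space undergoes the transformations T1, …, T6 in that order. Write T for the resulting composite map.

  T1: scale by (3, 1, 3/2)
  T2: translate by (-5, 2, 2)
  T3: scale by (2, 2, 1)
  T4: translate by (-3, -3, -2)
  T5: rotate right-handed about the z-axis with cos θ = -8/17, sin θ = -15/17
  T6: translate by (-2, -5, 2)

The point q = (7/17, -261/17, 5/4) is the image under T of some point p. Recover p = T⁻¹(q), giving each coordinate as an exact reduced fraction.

T1 = [3 0 0 0; 0 1 0 0; 0 0 3/2 0; 0 0 0 1]
T2·T1 = [3 0 0 -5; 0 1 0 2; 0 0 3/2 2; 0 0 0 1]
T3·…·T1 = [6 0 0 -10; 0 2 0 4; 0 0 3/2 2; 0 0 0 1]
T4·…·T1 = [6 0 0 -13; 0 2 0 1; 0 0 3/2 0; 0 0 0 1]
T5·…·T1 = [-48/17 30/17 0 7; -90/17 -16/17 0 11; 0 0 3/2 0; 0 0 0 1]
T6·…·T1 = [-48/17 30/17 0 5; -90/17 -16/17 0 6; 0 0 3/2 2; 0 0 0 1]
det M = 18; M⁻¹ = [-4/51 -5/34 0 65/51; 15/34 -4/17 0 -27/34; 0 0 2/3 -4/3; 0 0 0 1]
M⁻¹ · (7/17, -261/17, 5/4)ᵀ = (7/2, 3, -1/2)ᵀ

p = (7/2, 3, -1/2)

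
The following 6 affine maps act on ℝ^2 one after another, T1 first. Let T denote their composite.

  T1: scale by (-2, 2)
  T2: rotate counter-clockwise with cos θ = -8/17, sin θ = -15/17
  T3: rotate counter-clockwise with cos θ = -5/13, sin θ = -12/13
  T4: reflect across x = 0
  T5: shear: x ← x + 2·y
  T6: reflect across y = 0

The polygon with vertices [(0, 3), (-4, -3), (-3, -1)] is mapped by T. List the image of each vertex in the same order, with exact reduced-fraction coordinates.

T1 scale by (-2, 2): (0, 3) → (0, 6); (-4, -3) → (8, -6); (-3, -1) → (6, -2)
T2 rotate counter-clockwise with cos θ = -8/17, sin θ = -15/17: (0, 6) → (90/17, -48/17); (8, -6) → (-154/17, -72/17); (6, -2) → (-78/17, -74/17)
T3 rotate counter-clockwise with cos θ = -5/13, sin θ = -12/13: (90/17, -48/17) → (-1026/221, -840/221); (-154/17, -72/17) → (-94/221, 2208/221); (-78/17, -74/17) → (-498/221, 1306/221)
T4 reflect across x = 0: (-1026/221, -840/221) → (1026/221, -840/221); (-94/221, 2208/221) → (94/221, 2208/221); (-498/221, 1306/221) → (498/221, 1306/221)
T5 shear: x ← x + 2·y: (1026/221, -840/221) → (-654/221, -840/221); (94/221, 2208/221) → (4510/221, 2208/221); (498/221, 1306/221) → (3110/221, 1306/221)
T6 reflect across y = 0: (-654/221, -840/221) → (-654/221, 840/221); (4510/221, 2208/221) → (4510/221, -2208/221); (3110/221, 1306/221) → (3110/221, -1306/221)

image vertices: (-654/221, 840/221), (4510/221, -2208/221), (3110/221, -1306/221)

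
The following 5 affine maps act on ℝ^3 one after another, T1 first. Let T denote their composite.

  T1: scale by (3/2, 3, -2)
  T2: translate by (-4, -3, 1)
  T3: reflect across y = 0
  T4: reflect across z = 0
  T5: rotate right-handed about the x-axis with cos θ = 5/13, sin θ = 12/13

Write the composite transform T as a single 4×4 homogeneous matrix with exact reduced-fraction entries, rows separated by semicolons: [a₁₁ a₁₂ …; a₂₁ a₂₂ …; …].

T1 = [3/2 0 0 0; 0 3 0 0; 0 0 -2 0; 0 0 0 1]
T2·T1 = [3/2 0 0 -4; 0 3 0 -3; 0 0 -2 1; 0 0 0 1]
T3·…·T1 = [3/2 0 0 -4; 0 -3 0 3; 0 0 -2 1; 0 0 0 1]
T4·…·T1 = [3/2 0 0 -4; 0 -3 0 3; 0 0 2 -1; 0 0 0 1]
T5·…·T1 = [3/2 0 0 -4; 0 -15/13 -24/13 27/13; 0 -36/13 10/13 31/13; 0 0 0 1]

T = [3/2 0 0 -4; 0 -15/13 -24/13 27/13; 0 -36/13 10/13 31/13; 0 0 0 1]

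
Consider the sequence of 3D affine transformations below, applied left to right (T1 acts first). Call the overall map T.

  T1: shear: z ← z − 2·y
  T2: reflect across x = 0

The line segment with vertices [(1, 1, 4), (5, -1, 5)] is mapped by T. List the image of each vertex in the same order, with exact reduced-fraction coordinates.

image vertices: (-1, 1, 2), (-5, -1, 7)

T1 shear: z ← z − 2·y: (1, 1, 4) → (1, 1, 2); (5, -1, 5) → (5, -1, 7)
T2 reflect across x = 0: (1, 1, 2) → (-1, 1, 2); (5, -1, 7) → (-5, -1, 7)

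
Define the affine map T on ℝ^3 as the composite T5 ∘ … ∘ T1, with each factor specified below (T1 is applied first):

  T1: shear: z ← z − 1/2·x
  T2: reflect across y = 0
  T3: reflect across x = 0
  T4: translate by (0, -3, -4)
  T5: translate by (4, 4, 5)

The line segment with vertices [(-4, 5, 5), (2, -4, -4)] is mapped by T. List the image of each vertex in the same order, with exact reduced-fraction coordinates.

image vertices: (8, -4, 8), (2, 5, -4)

T1 shear: z ← z − 1/2·x: (-4, 5, 5) → (-4, 5, 7); (2, -4, -4) → (2, -4, -5)
T2 reflect across y = 0: (-4, 5, 7) → (-4, -5, 7); (2, -4, -5) → (2, 4, -5)
T3 reflect across x = 0: (-4, -5, 7) → (4, -5, 7); (2, 4, -5) → (-2, 4, -5)
T4 translate by (0, -3, -4): (4, -5, 7) → (4, -8, 3); (-2, 4, -5) → (-2, 1, -9)
T5 translate by (4, 4, 5): (4, -8, 3) → (8, -4, 8); (-2, 1, -9) → (2, 5, -4)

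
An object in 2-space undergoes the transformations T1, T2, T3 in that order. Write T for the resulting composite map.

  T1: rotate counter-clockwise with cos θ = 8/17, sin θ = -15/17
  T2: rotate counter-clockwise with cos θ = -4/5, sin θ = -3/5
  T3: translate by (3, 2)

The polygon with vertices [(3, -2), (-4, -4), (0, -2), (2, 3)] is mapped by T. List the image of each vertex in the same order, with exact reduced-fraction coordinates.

image vertices: (96/85, 432/85), (707/85, 334/85), (327/85, 324/85), (-7/85, 11/85)

T1 rotate counter-clockwise with cos θ = 8/17, sin θ = -15/17: (3, -2) → (-6/17, -61/17); (-4, -4) → (-92/17, 28/17); (0, -2) → (-30/17, -16/17); (2, 3) → (61/17, -6/17)
T2 rotate counter-clockwise with cos θ = -4/5, sin θ = -3/5: (-6/17, -61/17) → (-159/85, 262/85); (-92/17, 28/17) → (452/85, 164/85); (-30/17, -16/17) → (72/85, 154/85); (61/17, -6/17) → (-262/85, -159/85)
T3 translate by (3, 2): (-159/85, 262/85) → (96/85, 432/85); (452/85, 164/85) → (707/85, 334/85); (72/85, 154/85) → (327/85, 324/85); (-262/85, -159/85) → (-7/85, 11/85)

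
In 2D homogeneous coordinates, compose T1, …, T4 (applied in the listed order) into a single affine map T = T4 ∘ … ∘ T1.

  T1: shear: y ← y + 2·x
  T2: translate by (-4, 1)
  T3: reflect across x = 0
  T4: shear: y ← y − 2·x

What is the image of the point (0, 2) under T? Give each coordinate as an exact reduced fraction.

T1 shear: y ← y + 2·x: (0, 2) → (0, 2)
T2 translate by (-4, 1): (0, 2) → (-4, 3)
T3 reflect across x = 0: (-4, 3) → (4, 3)
T4 shear: y ← y − 2·x: (4, 3) → (4, -5)

T(p) = (4, -5)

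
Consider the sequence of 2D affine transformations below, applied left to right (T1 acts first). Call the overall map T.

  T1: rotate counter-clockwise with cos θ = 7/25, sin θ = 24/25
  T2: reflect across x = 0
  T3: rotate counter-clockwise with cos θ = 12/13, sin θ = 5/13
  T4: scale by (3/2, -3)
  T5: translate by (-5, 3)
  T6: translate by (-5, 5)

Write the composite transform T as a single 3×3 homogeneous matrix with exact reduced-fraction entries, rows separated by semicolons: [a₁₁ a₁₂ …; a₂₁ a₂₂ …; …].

T1 = [7/25 -24/25 0; 24/25 7/25 0; 0 0 1]
T2·T1 = [-7/25 24/25 0; 24/25 7/25 0; 0 0 1]
T3·…·T1 = [-204/325 253/325 0; 253/325 204/325 0; 0 0 1]
T4·…·T1 = [-306/325 759/650 0; -759/325 -612/325 0; 0 0 1]
T5·…·T1 = [-306/325 759/650 -5; -759/325 -612/325 3; 0 0 1]
T6·…·T1 = [-306/325 759/650 -10; -759/325 -612/325 8; 0 0 1]

T = [-306/325 759/650 -10; -759/325 -612/325 8; 0 0 1]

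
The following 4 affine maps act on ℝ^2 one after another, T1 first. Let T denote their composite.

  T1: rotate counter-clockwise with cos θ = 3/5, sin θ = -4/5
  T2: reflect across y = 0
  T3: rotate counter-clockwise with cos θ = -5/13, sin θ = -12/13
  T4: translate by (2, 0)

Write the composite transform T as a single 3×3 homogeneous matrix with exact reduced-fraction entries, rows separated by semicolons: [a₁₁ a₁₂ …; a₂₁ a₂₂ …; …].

T1 = [3/5 4/5 0; -4/5 3/5 0; 0 0 1]
T2·T1 = [3/5 4/5 0; 4/5 -3/5 0; 0 0 1]
T3·…·T1 = [33/65 -56/65 0; -56/65 -33/65 0; 0 0 1]
T4·…·T1 = [33/65 -56/65 2; -56/65 -33/65 0; 0 0 1]

T = [33/65 -56/65 2; -56/65 -33/65 0; 0 0 1]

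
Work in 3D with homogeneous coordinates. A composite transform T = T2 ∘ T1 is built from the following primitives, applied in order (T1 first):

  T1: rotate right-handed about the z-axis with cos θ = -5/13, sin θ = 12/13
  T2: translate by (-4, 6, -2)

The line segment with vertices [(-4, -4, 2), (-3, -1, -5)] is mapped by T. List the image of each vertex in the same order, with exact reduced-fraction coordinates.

T1 rotate right-handed about the z-axis with cos θ = -5/13, sin θ = 12/13: (-4, -4, 2) → (68/13, -28/13, 2); (-3, -1, -5) → (27/13, -31/13, -5)
T2 translate by (-4, 6, -2): (68/13, -28/13, 2) → (16/13, 50/13, 0); (27/13, -31/13, -5) → (-25/13, 47/13, -7)

image vertices: (16/13, 50/13, 0), (-25/13, 47/13, -7)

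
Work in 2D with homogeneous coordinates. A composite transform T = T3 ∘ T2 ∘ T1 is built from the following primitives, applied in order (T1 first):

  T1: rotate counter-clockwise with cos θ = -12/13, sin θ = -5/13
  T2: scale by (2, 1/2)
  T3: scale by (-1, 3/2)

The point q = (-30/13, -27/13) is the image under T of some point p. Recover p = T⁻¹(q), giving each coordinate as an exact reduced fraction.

T1 = [-12/13 5/13 0; -5/13 -12/13 0; 0 0 1]
T2·T1 = [-24/13 10/13 0; -5/26 -6/13 0; 0 0 1]
T3·…·T1 = [24/13 -10/13 0; -15/52 -9/13 0; 0 0 1]
det M = -3/2; M⁻¹ = [6/13 -20/39 0; -5/26 -16/13 0; 0 0 1]
M⁻¹ · (-30/13, -27/13)ᵀ = (0, 3)ᵀ

p = (0, 3)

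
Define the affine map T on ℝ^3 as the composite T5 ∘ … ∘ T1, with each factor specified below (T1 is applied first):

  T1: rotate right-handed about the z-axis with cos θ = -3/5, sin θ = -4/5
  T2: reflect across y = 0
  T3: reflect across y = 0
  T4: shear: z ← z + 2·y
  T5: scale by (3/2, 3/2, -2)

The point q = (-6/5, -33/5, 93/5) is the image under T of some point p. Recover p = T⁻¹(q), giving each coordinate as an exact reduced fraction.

T1 = [-3/5 4/5 0 0; -4/5 -3/5 0 0; 0 0 1 0; 0 0 0 1]
T2·T1 = [-3/5 4/5 0 0; 4/5 3/5 0 0; 0 0 1 0; 0 0 0 1]
T3·…·T1 = [-3/5 4/5 0 0; -4/5 -3/5 0 0; 0 0 1 0; 0 0 0 1]
T4·…·T1 = [-3/5 4/5 0 0; -4/5 -3/5 0 0; -8/5 -6/5 1 0; 0 0 0 1]
T5·…·T1 = [-9/10 6/5 0 0; -6/5 -9/10 0 0; 16/5 12/5 -2 0; 0 0 0 1]
det M = -9/2; M⁻¹ = [-2/5 -8/15 0 0; 8/15 -2/5 0 0; 0 -4/3 -1/2 0; 0 0 0 1]
M⁻¹ · (-6/5, -33/5, 93/5)ᵀ = (4, 2, -1/2)ᵀ

p = (4, 2, -1/2)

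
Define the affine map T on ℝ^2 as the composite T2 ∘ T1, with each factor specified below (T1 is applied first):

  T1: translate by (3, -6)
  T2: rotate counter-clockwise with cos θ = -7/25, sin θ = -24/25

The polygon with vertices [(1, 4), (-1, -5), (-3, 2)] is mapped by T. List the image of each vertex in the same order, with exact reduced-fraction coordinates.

T1 translate by (3, -6): (1, 4) → (4, -2); (-1, -5) → (2, -11); (-3, 2) → (0, -4)
T2 rotate counter-clockwise with cos θ = -7/25, sin θ = -24/25: (4, -2) → (-76/25, -82/25); (2, -11) → (-278/25, 29/25); (0, -4) → (-96/25, 28/25)

image vertices: (-76/25, -82/25), (-278/25, 29/25), (-96/25, 28/25)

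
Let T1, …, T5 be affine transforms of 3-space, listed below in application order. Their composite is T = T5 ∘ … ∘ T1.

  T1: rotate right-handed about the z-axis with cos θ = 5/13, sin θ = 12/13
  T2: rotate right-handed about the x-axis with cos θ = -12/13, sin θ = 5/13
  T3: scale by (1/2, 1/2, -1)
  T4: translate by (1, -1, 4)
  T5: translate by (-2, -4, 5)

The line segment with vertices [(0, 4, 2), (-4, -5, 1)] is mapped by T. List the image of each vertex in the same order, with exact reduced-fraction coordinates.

image vertices: (-37/13, -1030/169, 1733/169), (7/13, -879/338, 2042/169)

T1 rotate right-handed about the z-axis with cos θ = 5/13, sin θ = 12/13: (0, 4, 2) → (-48/13, 20/13, 2); (-4, -5, 1) → (40/13, -73/13, 1)
T2 rotate right-handed about the x-axis with cos θ = -12/13, sin θ = 5/13: (-48/13, 20/13, 2) → (-48/13, -370/169, -212/169); (40/13, -73/13, 1) → (40/13, 811/169, -521/169)
T3 scale by (1/2, 1/2, -1): (-48/13, -370/169, -212/169) → (-24/13, -185/169, 212/169); (40/13, 811/169, -521/169) → (20/13, 811/338, 521/169)
T4 translate by (1, -1, 4): (-24/13, -185/169, 212/169) → (-11/13, -354/169, 888/169); (20/13, 811/338, 521/169) → (33/13, 473/338, 1197/169)
T5 translate by (-2, -4, 5): (-11/13, -354/169, 888/169) → (-37/13, -1030/169, 1733/169); (33/13, 473/338, 1197/169) → (7/13, -879/338, 2042/169)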